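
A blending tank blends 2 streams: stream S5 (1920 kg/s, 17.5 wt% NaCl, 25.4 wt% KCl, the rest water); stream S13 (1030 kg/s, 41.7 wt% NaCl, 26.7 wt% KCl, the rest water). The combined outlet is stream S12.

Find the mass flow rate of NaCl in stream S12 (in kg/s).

765.5 kg/s

NaCl out = NaCl in = 1920×0.175 + 1030×0.417 = 765.51 kg/s.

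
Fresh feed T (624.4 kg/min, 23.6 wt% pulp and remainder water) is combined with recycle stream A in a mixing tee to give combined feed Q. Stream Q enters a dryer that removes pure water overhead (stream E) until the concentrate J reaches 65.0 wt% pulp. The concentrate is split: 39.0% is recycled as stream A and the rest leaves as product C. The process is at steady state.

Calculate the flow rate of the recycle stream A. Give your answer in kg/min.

144.9 kg/min

Overall pulp balance (none leaves overhead): pulp in fresh feed = pulp in product, i.e. 624.4×0.236 = (1−0.390)·J·0.650.
J = 147.36/(0.650×0.610) = 371.65 kg/min.
Recycle A = 0.390×371.65 = 144.94 kg/min.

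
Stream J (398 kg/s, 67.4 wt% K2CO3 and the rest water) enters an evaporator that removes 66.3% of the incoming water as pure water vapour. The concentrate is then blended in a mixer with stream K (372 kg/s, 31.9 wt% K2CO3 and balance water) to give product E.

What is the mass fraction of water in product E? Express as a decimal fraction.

0.434

Vapour removed = 0.663×0.326×398 = 86.023 kg/s; concentrate = 311.98 kg/s.
water reaching the mixer = 43.725 (from concentrate) + 372×0.681 = 297.06 kg/s.
Product flow = 311.98 + 372 = 683.98 kg/s; water fraction = 0.434.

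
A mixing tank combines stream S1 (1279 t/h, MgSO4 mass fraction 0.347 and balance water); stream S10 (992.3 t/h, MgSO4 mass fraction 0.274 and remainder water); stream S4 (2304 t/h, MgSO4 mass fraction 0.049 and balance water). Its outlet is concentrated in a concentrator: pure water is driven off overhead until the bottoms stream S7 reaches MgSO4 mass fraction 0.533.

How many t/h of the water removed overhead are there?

3021 t/h

MgSO4 entering = 1279×0.347 + 992.3×0.274 + 2304×0.049 = 828.6 t/h.
All MgSO4 reports to S7, so S7 = 828.6/0.533 = 1554.6 t/h.
Total feed = 4575.3 t/h; overhead = 4575.3 − 1554.6 = 3020.7 t/h.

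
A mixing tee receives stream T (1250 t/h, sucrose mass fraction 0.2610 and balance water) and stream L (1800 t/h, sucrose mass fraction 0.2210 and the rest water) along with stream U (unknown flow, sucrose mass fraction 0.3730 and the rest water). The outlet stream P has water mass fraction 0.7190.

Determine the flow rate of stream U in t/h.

Let U be the unknown flow. Total out = 3050 + U.
water balance: 2325.9 + 0.627·U = 0.719·(3050 + U)
(0.627 − 0.719)·U = 0.719×3050 − 2325.9 = -133
U = -133 / -0.092 = 1445.7 t/h

1446 t/h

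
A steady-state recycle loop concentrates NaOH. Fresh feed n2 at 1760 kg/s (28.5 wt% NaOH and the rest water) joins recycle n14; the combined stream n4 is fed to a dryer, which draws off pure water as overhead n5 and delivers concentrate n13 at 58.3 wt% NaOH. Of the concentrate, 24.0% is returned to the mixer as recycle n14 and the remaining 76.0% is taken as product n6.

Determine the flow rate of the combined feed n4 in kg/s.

2032 kg/s

Overall NaOH balance (none leaves overhead): NaOH in fresh feed = NaOH in product, i.e. 1760×0.285 = (1−0.240)·n13·0.583.
n13 = 501.6/(0.583×0.760) = 1132.1 kg/s.
Recycle n14 = 0.240×1132.1 = 271.7 kg/s.
Combined feed n4 = 1760 + 271.7 = 2031.7 kg/s.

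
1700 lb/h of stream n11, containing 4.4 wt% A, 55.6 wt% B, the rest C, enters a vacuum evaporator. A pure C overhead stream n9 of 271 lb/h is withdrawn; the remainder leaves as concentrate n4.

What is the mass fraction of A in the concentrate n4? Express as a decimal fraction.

A is not removed: 1700×0.044 = 74.8 lb/h of A enters n4.
Concentrate = 1700 − 271 = 1429 lb/h.
Mass fraction = 74.8/1429 = 0.0523.

0.0523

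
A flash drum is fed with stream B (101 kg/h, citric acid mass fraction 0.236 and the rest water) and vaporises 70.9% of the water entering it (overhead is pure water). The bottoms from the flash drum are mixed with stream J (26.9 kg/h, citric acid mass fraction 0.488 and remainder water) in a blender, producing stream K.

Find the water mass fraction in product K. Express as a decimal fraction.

Vapour removed = 0.709×0.764×101 = 54.709 kg/h; concentrate = 46.291 kg/h.
water reaching the mixer = 22.455 (from concentrate) + 26.9×0.512 = 36.228 kg/h.
Product flow = 46.291 + 26.9 = 73.191 kg/h; water fraction = 0.495.

0.495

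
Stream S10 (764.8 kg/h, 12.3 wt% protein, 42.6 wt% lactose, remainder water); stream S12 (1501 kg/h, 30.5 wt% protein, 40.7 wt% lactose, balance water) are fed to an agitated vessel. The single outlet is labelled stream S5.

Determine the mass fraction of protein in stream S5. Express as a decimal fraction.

0.244

Total flow out = 764.8 + 1501 = 2265.8 kg/h.
protein in = 764.8×0.123 + 1501×0.305 = 551.88 kg/h.
protein mass fraction in S5 = 551.88/2265.8 = 0.244.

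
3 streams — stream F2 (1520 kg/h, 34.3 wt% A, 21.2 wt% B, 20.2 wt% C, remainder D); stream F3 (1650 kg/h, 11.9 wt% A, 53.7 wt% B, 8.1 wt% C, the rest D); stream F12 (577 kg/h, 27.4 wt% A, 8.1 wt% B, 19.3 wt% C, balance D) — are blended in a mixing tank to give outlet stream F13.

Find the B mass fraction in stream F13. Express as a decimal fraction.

0.335

Total flow out = 1520 + 1650 + 577 = 3747 kg/h.
B in = 1520×0.212 + 1650×0.537 + 577×0.081 = 1255 kg/h.
B mass fraction in F13 = 1255/3747 = 0.335.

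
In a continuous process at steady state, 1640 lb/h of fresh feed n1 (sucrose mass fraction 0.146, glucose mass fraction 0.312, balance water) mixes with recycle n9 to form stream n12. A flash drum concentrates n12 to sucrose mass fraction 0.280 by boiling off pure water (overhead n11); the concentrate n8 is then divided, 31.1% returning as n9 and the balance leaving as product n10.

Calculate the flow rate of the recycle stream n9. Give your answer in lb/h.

386 lb/h

Overall sucrose balance (none leaves overhead): sucrose in fresh feed = sucrose in product, i.e. 1640×0.146 = (1−0.311)·n8·0.280.
n8 = 239.44/(0.280×0.689) = 1241.1 lb/h.
Recycle n9 = 0.311×1241.1 = 385.99 lb/h.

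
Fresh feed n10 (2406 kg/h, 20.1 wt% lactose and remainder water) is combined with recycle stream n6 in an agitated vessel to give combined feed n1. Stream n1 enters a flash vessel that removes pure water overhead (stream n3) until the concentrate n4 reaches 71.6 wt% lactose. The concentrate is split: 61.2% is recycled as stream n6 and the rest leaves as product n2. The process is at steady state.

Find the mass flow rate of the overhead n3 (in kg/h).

Overall lactose balance (none leaves overhead): lactose in fresh feed = lactose in product, i.e. 2406×0.201 = (1−0.612)·n4·0.716.
n4 = 483.61/(0.716×0.388) = 1740.8 kg/h.
Recycle n6 = 0.612×1740.8 = 1065.4 kg/h.
Combined feed n1 = 2406 + 1065.4 = 3471.4 kg/h.
Overhead n3 = n1 − n4 = 3471.4 − 1740.8 = 1730.6 kg/h.

1731 kg/h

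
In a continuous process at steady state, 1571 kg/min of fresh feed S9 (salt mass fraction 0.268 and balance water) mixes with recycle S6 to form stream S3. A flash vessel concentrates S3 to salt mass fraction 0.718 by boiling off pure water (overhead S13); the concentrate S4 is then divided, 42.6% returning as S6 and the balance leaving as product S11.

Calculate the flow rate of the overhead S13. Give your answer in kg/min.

984.6 kg/min

Overall salt balance (none leaves overhead): salt in fresh feed = salt in product, i.e. 1571×0.268 = (1−0.426)·S4·0.718.
S4 = 421.03/(0.718×0.574) = 1021.6 kg/min.
Recycle S6 = 0.426×1021.6 = 435.2 kg/min.
Combined feed S3 = 1571 + 435.2 = 2006.2 kg/min.
Overhead S13 = S3 − S4 = 2006.2 − 1021.6 = 984.61 kg/min.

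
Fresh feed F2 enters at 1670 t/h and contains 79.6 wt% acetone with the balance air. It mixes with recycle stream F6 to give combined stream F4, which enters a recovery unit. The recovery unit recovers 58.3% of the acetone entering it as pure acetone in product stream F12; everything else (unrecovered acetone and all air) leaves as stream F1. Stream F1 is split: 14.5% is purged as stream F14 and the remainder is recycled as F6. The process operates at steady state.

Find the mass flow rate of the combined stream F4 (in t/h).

4415 t/h

air enters only via F2 and leaves only via the purge: 1670×0.204 = 0.145×(air in F1), and the recovery unit passes all air, so air in F4 = air in F1 = 2349.5 t/h.
acetone in F4: m_A = 1670×0.796 + (1−0.145)·(1−0.583)·m_A, so m_A = 1329.3/0.6435 = 2065.9 t/h.
F4 = 2065.9 + 2349.5 = 4415.4 t/h.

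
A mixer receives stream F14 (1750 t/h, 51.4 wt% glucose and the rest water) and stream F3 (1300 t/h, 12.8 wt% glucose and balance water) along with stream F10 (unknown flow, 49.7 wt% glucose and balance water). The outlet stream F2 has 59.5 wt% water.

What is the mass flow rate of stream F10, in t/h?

Let F10 be the unknown flow. Total out = 3050 + F10.
water balance: 1984.1 + 0.503·F10 = 0.595·(3050 + F10)
(0.503 − 0.595)·F10 = 0.595×3050 − 1984.1 = -169.35
F10 = -169.35 / -0.092 = 1840.8 t/h

1841 t/h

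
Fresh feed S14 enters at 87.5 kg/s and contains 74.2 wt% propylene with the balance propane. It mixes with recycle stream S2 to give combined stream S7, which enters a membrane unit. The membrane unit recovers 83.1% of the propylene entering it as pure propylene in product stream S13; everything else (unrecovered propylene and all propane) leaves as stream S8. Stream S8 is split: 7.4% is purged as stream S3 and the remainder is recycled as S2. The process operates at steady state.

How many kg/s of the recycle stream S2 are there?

294.5 kg/s

propane enters only via S14 and leaves only via the purge: 87.5×0.258 = 0.074×(propane in S8), and the membrane unit passes all propane, so propane in S7 = propane in S8 = 305.07 kg/s.
propylene in S7: m_A = 87.5×0.742 + (1−0.074)·(1−0.831)·m_A, so m_A = 64.925/0.8435 = 76.97 kg/s.
S8 = (1−0.831)×76.97 + 305.07 = 318.08 kg/s.
Recycle S2 = (1−0.074)×318.08 = 294.54 kg/s.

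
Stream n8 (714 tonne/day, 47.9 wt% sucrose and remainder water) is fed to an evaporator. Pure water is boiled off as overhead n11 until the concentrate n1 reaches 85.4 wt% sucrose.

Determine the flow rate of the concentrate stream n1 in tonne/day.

sucrose is conserved: 714×0.479 = 342.01 tonne/day all reports to the concentrate.
Concentrate = 342.01/(target fraction) = 400.48 tonne/day.

400.5 tonne/day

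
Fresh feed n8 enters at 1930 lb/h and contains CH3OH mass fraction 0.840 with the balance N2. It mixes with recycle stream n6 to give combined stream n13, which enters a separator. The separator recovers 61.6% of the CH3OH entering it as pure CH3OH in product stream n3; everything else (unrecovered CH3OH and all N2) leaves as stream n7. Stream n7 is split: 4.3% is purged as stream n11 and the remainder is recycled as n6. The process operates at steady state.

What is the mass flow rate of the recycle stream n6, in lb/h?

N2 enters only via n8 and leaves only via the purge: 1930×0.160 = 0.043×(N2 in n7), and the separator passes all N2, so N2 in n13 = N2 in n7 = 7181.4 lb/h.
CH3OH in n13: m_A = 1930×0.840 + (1−0.043)·(1−0.616)·m_A, so m_A = 1621.2/0.6325 = 2563.1 lb/h.
n7 = (1−0.616)×2563.1 + 7181.4 = 8165.6 lb/h.
Recycle n6 = (1−0.043)×8165.6 = 7814.5 lb/h.

7815 lb/h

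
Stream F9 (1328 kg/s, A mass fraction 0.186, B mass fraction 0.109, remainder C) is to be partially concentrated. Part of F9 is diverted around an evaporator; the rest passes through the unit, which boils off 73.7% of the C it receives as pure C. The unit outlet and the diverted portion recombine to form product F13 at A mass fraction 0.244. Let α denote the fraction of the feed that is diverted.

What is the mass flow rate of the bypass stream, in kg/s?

All 1328×0.186 = 247.01 kg/s of A reaches F13, so F13 = 247.01/0.244 = 1012.3 kg/s and vapour = 315.67 kg/s.
The evaporator receives (1−α)·1328 of feed at 0.705 C and removes 0.737 of that C:
0.737×0.705×(1−α)×1328 = 315.67
(1−α) = 315.67/690.01 = 0.4575;  α = 0.5425.
Bypass flow = 0.5425×1328 = 720.45 kg/s.

720.5 kg/s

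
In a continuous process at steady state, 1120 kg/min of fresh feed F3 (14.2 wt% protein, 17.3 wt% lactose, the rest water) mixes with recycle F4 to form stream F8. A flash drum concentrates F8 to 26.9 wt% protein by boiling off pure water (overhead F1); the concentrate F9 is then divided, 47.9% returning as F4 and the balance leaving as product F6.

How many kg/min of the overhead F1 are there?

528.8 kg/min

Overall protein balance (none leaves overhead): protein in fresh feed = protein in product, i.e. 1120×0.142 = (1−0.479)·F9·0.269.
F9 = 159.04/(0.269×0.521) = 1134.8 kg/min.
Recycle F4 = 0.479×1134.8 = 543.57 kg/min.
Combined feed F8 = 1120 + 543.57 = 1663.6 kg/min.
Overhead F1 = F8 − F9 = 1663.6 − 1134.8 = 528.77 kg/min.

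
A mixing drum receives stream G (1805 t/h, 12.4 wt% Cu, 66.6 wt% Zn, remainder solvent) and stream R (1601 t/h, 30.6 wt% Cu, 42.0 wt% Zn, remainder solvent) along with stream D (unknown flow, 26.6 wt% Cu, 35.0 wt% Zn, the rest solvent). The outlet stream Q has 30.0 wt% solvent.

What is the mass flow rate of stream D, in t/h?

2429 t/h

Let D be the unknown flow. Total out = 3406 + D.
solvent balance: 817.72 + 0.384·D = 0.300·(3406 + D)
(0.384 − 0.300)·D = 0.300×3406 − 817.72 = 204.08
D = 204.08 / 0.084 = 2429.5 t/h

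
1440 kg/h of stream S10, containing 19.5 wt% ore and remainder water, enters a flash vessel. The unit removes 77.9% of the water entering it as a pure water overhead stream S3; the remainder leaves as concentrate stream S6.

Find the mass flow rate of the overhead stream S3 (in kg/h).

903 kg/h

water entering = 1440×0.805 = 1159.2 kg/h; overhead removed = 0.779×1159.2 = 903.02 kg/h.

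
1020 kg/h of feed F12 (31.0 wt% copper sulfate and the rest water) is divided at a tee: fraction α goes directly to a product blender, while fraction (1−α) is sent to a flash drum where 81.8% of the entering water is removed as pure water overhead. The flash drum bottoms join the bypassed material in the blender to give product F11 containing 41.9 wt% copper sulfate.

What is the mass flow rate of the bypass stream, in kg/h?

All 1020×0.310 = 316.2 kg/h of copper sulfate reaches F11, so F11 = 316.2/0.419 = 754.65 kg/h and vapour = 265.35 kg/h.
The evaporator receives (1−α)·1020 of feed at 0.690 water and removes 0.818 of that water:
0.818×0.690×(1−α)×1020 = 265.35
(1−α) = 265.35/575.71 = 0.4609;  α = 0.5391.
Bypass flow = 0.5391×1020 = 549.88 kg/h.

549.9 kg/h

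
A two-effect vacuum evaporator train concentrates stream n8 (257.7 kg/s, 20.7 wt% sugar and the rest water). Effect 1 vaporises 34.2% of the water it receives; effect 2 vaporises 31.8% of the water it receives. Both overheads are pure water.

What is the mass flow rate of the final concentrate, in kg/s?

145 kg/s

water in feed = 257.7×0.793 = 204.36 kg/s.
After stage 1: water left = (1−0.342)×204.36 = 134.47; stream total = 187.81 kg/s.
After stage 2: water left = (1−0.318)×134.47 = 91.706; final concentrate = 145.05 kg/s.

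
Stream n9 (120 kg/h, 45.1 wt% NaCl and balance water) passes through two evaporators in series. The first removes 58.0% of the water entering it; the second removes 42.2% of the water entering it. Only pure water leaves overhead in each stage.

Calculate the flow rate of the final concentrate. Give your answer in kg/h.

water in feed = 120×0.549 = 65.88 kg/h.
After stage 1: water left = (1−0.580)×65.88 = 27.67; stream total = 81.79 kg/h.
After stage 2: water left = (1−0.422)×27.67 = 15.993; final concentrate = 70.113 kg/h.

70.11 kg/h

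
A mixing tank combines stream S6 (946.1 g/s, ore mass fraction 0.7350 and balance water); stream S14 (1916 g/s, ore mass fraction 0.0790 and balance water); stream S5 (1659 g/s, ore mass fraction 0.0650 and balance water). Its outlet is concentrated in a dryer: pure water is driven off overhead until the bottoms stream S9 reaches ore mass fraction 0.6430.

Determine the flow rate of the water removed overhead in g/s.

ore entering = 946.1×0.735 + 1916×0.079 + 1659×0.065 = 954.58 g/s.
All ore reports to S9, so S9 = 954.58/0.643 = 1484.6 g/s.
Total feed = 4521.1 g/s; overhead = 4521.1 − 1484.6 = 3036.5 g/s.

3037 g/s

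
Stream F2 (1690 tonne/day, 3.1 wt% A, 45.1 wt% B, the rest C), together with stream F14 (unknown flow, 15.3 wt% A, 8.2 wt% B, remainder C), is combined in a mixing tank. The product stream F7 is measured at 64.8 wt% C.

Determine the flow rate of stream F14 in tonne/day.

1878 tonne/day

Let F14 be the unknown flow. Total out = 1690 + F14.
C balance: 875.42 + 0.765·F14 = 0.648·(1690 + F14)
(0.765 − 0.648)·F14 = 0.648×1690 − 875.42 = 219.7
F14 = 219.7 / 0.117 = 1877.8 tonne/day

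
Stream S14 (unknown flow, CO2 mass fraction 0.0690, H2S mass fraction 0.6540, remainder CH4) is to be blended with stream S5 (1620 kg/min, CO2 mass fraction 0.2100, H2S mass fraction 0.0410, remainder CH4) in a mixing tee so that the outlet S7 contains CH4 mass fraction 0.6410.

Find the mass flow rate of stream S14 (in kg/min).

Let S14 be the unknown flow. Total out = 1620 + S14.
CH4 balance: 1213.4 + 0.277·S14 = 0.641·(1620 + S14)
(0.277 − 0.641)·S14 = 0.641×1620 − 1213.4 = -174.96
S14 = -174.96 / -0.364 = 480.66 kg/min

480.7 kg/min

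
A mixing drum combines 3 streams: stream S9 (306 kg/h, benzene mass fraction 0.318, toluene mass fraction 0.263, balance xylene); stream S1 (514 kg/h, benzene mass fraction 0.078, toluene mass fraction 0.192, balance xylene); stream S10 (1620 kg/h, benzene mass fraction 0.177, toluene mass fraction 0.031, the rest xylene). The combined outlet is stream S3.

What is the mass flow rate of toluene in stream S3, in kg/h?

229.4 kg/h

toluene out = toluene in = 306×0.263 + 514×0.192 + 1620×0.031 = 229.39 kg/h.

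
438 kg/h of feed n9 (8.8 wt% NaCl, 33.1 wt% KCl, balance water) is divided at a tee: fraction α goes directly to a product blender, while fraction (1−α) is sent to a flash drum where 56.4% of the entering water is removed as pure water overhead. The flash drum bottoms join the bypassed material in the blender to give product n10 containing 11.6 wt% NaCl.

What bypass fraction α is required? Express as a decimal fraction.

All 438×0.088 = 38.544 kg/h of NaCl reaches n10, so n10 = 38.544/0.116 = 332.28 kg/h and vapour = 105.72 kg/h.
The evaporator receives (1−α)·438 of feed at 0.581 water and removes 0.564 of that water:
0.564×0.581×(1−α)×438 = 105.72
(1−α) = 105.72/143.53 = 0.7366;  α = 0.2634.

0.263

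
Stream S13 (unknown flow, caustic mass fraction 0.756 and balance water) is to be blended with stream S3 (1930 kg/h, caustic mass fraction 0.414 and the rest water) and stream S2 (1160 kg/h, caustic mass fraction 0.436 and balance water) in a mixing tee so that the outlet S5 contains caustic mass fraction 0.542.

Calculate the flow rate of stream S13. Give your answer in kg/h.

1729 kg/h

Let S13 be the unknown flow. Total out = 3090 + S13.
caustic balance: 1304.8 + 0.756·S13 = 0.542·(3090 + S13)
(0.756 − 0.542)·S13 = 0.542×3090 − 1304.8 = 370
S13 = 370 / 0.214 = 1729 kg/h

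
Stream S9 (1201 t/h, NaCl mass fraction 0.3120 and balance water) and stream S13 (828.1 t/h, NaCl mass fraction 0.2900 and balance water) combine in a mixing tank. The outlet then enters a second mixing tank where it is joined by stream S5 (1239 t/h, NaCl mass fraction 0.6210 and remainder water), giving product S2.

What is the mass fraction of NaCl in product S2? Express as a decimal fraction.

Overall, product flow = 3268.1 t/h.
NaCl in = 1201×0.312 + 828.1×0.290 + 1239×0.621 = 1384.3 t/h.
NaCl fraction in S2 = 0.4236.

0.4236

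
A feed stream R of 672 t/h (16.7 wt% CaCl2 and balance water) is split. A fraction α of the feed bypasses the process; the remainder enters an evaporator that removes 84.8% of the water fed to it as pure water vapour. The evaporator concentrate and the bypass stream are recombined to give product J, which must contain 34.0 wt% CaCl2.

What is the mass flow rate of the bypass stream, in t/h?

All 672×0.167 = 112.22 t/h of CaCl2 reaches J, so J = 112.22/0.340 = 330.07 t/h and vapour = 341.93 t/h.
The evaporator receives (1−α)·672 of feed at 0.833 water and removes 0.848 of that water:
0.848×0.833×(1−α)×672 = 341.93
(1−α) = 341.93/474.69 = 0.7203;  α = 0.2797.
Bypass flow = 0.2797×672 = 187.94 t/h.

187.9 t/h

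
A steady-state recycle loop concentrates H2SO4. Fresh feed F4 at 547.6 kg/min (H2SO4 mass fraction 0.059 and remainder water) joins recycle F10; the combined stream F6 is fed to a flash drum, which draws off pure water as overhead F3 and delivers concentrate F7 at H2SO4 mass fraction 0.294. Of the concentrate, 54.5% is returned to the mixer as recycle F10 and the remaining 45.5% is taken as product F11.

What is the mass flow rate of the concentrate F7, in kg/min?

Overall H2SO4 balance (none leaves overhead): H2SO4 in fresh feed = H2SO4 in product, i.e. 547.6×0.059 = (1−0.545)·F7·0.294.
F7 = 32.308/(0.294×0.455) = 241.52 kg/min.

241.5 kg/min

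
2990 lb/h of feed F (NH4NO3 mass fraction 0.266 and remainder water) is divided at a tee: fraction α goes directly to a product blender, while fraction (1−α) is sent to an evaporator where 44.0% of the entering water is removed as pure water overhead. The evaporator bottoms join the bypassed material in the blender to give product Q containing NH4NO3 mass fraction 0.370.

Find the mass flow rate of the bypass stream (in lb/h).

All 2990×0.266 = 795.34 lb/h of NH4NO3 reaches Q, so Q = 795.34/0.370 = 2149.6 lb/h and vapour = 840.43 lb/h.
The evaporator receives (1−α)·2990 of feed at 0.734 water and removes 0.440 of that water:
0.440×0.734×(1−α)×2990 = 840.43
(1−α) = 840.43/965.65 = 0.8703;  α = 0.1297.
Bypass flow = 0.1297×2990 = 387.72 lb/h.

387.7 lb/h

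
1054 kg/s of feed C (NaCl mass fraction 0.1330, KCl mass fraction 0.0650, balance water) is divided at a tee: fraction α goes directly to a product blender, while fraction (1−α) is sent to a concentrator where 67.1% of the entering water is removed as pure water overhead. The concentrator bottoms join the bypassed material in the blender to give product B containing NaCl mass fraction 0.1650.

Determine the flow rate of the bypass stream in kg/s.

All 1054×0.133 = 140.18 kg/s of NaCl reaches B, so B = 140.18/0.165 = 849.59 kg/s and vapour = 204.41 kg/s.
The evaporator receives (1−α)·1054 of feed at 0.802 water and removes 0.671 of that water:
0.671×0.802×(1−α)×1054 = 204.41
(1−α) = 204.41/567.2 = 0.3604;  α = 0.6396.
Bypass flow = 0.6396×1054 = 674.15 kg/s.

674.2 kg/s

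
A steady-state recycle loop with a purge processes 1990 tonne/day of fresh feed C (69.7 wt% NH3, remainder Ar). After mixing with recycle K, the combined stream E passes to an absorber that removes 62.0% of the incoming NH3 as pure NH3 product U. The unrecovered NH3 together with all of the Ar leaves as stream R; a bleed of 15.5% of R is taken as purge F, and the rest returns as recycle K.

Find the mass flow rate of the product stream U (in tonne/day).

1267 tonne/day

NH3 in E: m_A = 1990×0.697 + (1−0.155)·(1−0.620)·m_A, so m_A = 1387/0.6789 = 2043.1 tonne/day.
Product U = 0.620×2043.1 = 1266.7 tonne/day.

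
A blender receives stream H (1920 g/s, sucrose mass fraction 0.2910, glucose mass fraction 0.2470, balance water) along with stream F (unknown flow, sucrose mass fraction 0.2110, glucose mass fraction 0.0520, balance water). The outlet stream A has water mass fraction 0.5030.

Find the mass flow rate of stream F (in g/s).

Let F be the unknown flow. Total out = 1920 + F.
water balance: 887.04 + 0.737·F = 0.503·(1920 + F)
(0.737 − 0.503)·F = 0.503×1920 − 887.04 = 78.72
F = 78.72 / 0.234 = 336.41 g/s

336.4 g/s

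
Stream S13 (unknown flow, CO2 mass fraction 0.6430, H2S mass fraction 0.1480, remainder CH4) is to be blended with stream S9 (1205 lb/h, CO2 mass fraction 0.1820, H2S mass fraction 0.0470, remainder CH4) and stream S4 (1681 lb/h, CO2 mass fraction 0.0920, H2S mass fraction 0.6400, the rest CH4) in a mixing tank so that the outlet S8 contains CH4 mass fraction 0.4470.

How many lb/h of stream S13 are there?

Let S13 be the unknown flow. Total out = 2886 + S13.
CH4 balance: 1379.6 + 0.209·S13 = 0.447·(2886 + S13)
(0.209 − 0.447)·S13 = 0.447×2886 − 1379.6 = -89.521
S13 = -89.521 / -0.238 = 376.14 lb/h

376.1 lb/h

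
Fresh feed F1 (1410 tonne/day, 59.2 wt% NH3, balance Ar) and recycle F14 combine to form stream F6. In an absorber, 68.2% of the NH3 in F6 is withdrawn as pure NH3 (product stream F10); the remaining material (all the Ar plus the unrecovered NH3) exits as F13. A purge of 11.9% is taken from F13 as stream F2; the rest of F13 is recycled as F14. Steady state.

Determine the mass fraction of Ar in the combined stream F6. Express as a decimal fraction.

Ar enters only via F1 and leaves only via the purge: 1410×0.408 = 0.119×(Ar in F13), and the absorber passes all Ar, so Ar in F6 = Ar in F13 = 4834.3 tonne/day.
NH3 in F6: m_A = 1410×0.592 + (1−0.119)·(1−0.682)·m_A, so m_A = 834.72/0.7198 = 1159.6 tonne/day.
F6 = 1159.6 + 4834.3 = 5993.9 tonne/day.
Ar fraction in F6 = 4834.3/5993.9 = 0.807.

0.807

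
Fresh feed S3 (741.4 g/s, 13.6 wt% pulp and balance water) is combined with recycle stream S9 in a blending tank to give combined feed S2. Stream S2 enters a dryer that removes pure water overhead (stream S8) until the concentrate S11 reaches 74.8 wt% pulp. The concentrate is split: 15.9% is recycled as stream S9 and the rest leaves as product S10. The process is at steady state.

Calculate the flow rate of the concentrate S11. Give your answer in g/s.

160.3 g/s

Overall pulp balance (none leaves overhead): pulp in fresh feed = pulp in product, i.e. 741.4×0.136 = (1−0.159)·S11·0.748.
S11 = 100.83/(0.748×0.841) = 160.29 g/s.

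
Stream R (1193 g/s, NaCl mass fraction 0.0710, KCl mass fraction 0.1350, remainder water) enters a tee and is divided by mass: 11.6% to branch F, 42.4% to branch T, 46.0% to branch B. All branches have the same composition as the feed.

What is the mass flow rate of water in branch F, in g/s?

109.9 g/s

Branch F total = 0.116×1193 = 138.39 g/s.
water in F = 0.794×138.39 = 109.88 g/s.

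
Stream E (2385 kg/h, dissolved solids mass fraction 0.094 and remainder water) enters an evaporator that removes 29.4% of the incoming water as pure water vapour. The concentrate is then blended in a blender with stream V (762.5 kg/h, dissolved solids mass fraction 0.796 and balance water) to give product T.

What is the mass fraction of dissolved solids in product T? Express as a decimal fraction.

0.331

Vapour removed = 0.294×0.906×2385 = 635.28 kg/h; concentrate = 1749.7 kg/h.
dissolved solids reaching the mixer = 224.19 (from concentrate) + 762.5×0.796 = 831.14 kg/h.
Product flow = 1749.7 + 762.5 = 2512.2 kg/h; dissolved solids fraction = 0.331.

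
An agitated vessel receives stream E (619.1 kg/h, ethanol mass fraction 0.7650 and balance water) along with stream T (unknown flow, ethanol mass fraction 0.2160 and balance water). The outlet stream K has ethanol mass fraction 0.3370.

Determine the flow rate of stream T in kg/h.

Let T be the unknown flow. Total out = 619.1 + T.
ethanol balance: 473.61 + 0.216·T = 0.337·(619.1 + T)
(0.216 − 0.337)·T = 0.337×619.1 − 473.61 = -264.97
T = -264.97 / -0.121 = 2189.9 kg/h

2190 kg/h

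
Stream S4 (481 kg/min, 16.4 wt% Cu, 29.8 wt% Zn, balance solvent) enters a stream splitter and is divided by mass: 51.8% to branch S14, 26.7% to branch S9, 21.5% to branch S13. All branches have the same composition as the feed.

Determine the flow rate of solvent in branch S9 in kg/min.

69.09 kg/min

Branch S9 total = 0.267×481 = 128.43 kg/min.
solvent in S9 = 0.538×128.43 = 69.094 kg/min.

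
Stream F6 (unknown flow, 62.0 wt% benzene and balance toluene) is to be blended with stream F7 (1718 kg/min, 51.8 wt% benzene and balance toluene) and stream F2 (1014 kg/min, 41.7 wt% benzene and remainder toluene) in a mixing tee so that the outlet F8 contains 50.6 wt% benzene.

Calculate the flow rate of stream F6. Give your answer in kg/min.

610.8 kg/min

Let F6 be the unknown flow. Total out = 2732 + F6.
benzene balance: 1312.8 + 0.620·F6 = 0.506·(2732 + F6)
(0.620 − 0.506)·F6 = 0.506×2732 − 1312.8 = 69.63
F6 = 69.63 / 0.114 = 610.79 kg/min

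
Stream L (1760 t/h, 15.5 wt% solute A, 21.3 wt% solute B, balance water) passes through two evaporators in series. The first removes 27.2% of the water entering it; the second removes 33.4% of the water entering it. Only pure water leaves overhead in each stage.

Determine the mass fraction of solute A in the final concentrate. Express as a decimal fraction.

water in feed = 1760×0.632 = 1112.3 t/h.
After stage 1: water left = (1−0.272)×1112.3 = 809.77; stream total = 1457.4 t/h.
After stage 2: water left = (1−0.334)×809.77 = 539.31; final concentrate = 1187 t/h.
solute A fraction = 272.8/1187 = 0.2298.

0.2298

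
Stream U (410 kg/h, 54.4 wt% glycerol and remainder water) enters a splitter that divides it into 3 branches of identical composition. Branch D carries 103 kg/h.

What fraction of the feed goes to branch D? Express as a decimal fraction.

0.251

Fraction to D = 103/410 = 0.2512.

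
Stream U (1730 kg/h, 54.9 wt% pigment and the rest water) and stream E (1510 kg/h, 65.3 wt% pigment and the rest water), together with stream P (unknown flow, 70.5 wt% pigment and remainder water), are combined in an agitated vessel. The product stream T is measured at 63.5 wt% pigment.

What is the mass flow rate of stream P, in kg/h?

1737 kg/h

Let P be the unknown flow. Total out = 3240 + P.
pigment balance: 1935.8 + 0.705·P = 0.635·(3240 + P)
(0.705 − 0.635)·P = 0.635×3240 − 1935.8 = 121.6
P = 121.6 / 0.070 = 1737.1 kg/h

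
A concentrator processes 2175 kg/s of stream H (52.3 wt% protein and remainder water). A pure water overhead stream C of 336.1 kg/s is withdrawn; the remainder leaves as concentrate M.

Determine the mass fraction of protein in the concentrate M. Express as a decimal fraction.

protein is not removed: 2175×0.523 = 1137.5 kg/s of protein enters M.
Concentrate = 2175 − 336.1 = 1838.9 kg/s.
Mass fraction = 1137.5/1838.9 = 0.6186.

0.6186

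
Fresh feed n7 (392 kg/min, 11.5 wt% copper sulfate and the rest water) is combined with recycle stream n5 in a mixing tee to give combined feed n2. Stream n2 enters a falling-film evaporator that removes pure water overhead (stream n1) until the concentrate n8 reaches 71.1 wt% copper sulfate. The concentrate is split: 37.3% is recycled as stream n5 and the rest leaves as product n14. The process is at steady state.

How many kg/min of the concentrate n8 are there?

101.1 kg/min

Overall copper sulfate balance (none leaves overhead): copper sulfate in fresh feed = copper sulfate in product, i.e. 392×0.115 = (1−0.373)·n8·0.711.
n8 = 45.08/(0.711×0.627) = 101.12 kg/min.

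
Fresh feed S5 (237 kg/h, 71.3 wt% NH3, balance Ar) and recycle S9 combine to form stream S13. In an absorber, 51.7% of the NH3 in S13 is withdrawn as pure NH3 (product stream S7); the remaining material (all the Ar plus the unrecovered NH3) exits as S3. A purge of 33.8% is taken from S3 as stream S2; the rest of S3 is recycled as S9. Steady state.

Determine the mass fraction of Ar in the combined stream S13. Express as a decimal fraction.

Ar enters only via S5 and leaves only via the purge: 237×0.287 = 0.338×(Ar in S3), and the absorber passes all Ar, so Ar in S13 = Ar in S3 = 201.24 kg/h.
NH3 in S13: m_A = 237×0.713 + (1−0.338)·(1−0.517)·m_A, so m_A = 168.98/0.6803 = 248.41 kg/h.
S13 = 248.41 + 201.24 = 449.65 kg/h.
Ar fraction in S13 = 201.24/449.65 = 0.448.

0.448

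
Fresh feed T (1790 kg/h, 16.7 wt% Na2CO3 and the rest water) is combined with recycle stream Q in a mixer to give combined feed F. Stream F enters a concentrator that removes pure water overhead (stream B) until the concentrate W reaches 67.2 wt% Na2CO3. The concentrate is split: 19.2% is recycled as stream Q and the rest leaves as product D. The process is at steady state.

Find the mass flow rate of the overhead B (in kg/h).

Overall Na2CO3 balance (none leaves overhead): Na2CO3 in fresh feed = Na2CO3 in product, i.e. 1790×0.167 = (1−0.192)·W·0.672.
W = 298.93/(0.672×0.808) = 550.54 kg/h.
Recycle Q = 0.192×550.54 = 105.7 kg/h.
Combined feed F = 1790 + 105.7 = 1895.7 kg/h.
Overhead B = F − W = 1895.7 − 550.54 = 1345.2 kg/h.

1345 kg/h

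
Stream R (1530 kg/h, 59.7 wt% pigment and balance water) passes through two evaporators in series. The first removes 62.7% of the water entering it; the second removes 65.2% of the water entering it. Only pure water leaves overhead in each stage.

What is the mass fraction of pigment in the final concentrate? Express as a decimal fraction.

0.919

water in feed = 1530×0.403 = 616.59 kg/h.
After stage 1: water left = (1−0.627)×616.59 = 229.99; stream total = 1143.4 kg/h.
After stage 2: water left = (1−0.652)×229.99 = 80.036; final concentrate = 993.45 kg/h.
pigment fraction = 913.41/993.45 = 0.919.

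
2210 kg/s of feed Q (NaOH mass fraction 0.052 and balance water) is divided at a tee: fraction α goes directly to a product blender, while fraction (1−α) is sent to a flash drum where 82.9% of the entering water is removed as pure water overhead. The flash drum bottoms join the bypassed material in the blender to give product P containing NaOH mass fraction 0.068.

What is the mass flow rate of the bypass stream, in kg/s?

1548 kg/s

All 2210×0.052 = 114.92 kg/s of NaOH reaches P, so P = 114.92/0.068 = 1690 kg/s and vapour = 520 kg/s.
The evaporator receives (1−α)·2210 of feed at 0.948 water and removes 0.829 of that water:
0.829×0.948×(1−α)×2210 = 520
(1−α) = 520/1736.8 = 0.2994;  α = 0.7006.
Bypass flow = 0.7006×2210 = 1548.3 kg/s.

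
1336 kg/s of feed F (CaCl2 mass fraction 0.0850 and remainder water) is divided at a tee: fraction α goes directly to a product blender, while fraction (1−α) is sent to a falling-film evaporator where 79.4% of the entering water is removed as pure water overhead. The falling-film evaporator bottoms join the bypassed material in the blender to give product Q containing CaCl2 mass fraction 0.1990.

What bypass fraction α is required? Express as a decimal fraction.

All 1336×0.085 = 113.56 kg/s of CaCl2 reaches Q, so Q = 113.56/0.199 = 570.65 kg/s and vapour = 765.35 kg/s.
The evaporator receives (1−α)·1336 of feed at 0.915 water and removes 0.794 of that water:
0.794×0.915×(1−α)×1336 = 765.35
(1−α) = 765.35/970.62 = 0.7885;  α = 0.2115.

0.211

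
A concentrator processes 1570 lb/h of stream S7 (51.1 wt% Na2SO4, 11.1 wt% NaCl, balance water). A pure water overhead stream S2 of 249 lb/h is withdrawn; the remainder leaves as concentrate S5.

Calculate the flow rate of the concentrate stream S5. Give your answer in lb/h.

1321 lb/h

Concentrate = 1570 − 249 = 1321 lb/h.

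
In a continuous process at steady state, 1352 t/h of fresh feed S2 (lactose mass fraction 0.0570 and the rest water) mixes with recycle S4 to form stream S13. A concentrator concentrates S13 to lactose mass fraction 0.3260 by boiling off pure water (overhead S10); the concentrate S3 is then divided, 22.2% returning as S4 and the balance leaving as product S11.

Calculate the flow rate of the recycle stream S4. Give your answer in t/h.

Overall lactose balance (none leaves overhead): lactose in fresh feed = lactose in product, i.e. 1352×0.057 = (1−0.222)·S3·0.326.
S3 = 77.064/(0.326×0.778) = 303.85 t/h.
Recycle S4 = 0.222×303.85 = 67.454 t/h.

67.45 t/h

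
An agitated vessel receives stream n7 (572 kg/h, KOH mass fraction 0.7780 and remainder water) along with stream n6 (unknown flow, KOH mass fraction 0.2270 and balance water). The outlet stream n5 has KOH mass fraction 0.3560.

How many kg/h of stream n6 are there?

1871 kg/h

Let n6 be the unknown flow. Total out = 572 + n6.
KOH balance: 445.02 + 0.227·n6 = 0.356·(572 + n6)
(0.227 − 0.356)·n6 = 0.356×572 − 445.02 = -241.38
n6 = -241.38 / -0.129 = 1871.2 kg/h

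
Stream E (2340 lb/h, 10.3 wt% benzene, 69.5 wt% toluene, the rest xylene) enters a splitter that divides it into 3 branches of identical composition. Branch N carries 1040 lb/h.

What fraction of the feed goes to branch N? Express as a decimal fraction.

Fraction to N = 1040/2340 = 0.4444.

0.444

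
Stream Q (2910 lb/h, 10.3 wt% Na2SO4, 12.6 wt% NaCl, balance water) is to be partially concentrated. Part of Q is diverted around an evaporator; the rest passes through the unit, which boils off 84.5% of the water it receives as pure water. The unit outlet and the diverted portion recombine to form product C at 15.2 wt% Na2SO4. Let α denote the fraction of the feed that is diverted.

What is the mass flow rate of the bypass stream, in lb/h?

1470 lb/h

All 2910×0.103 = 299.73 lb/h of Na2SO4 reaches C, so C = 299.73/0.152 = 1971.9 lb/h and vapour = 938.09 lb/h.
The evaporator receives (1−α)·2910 of feed at 0.771 water and removes 0.845 of that water:
0.845×0.771×(1−α)×2910 = 938.09
(1−α) = 938.09/1895.9 = 0.4948;  α = 0.5052.
Bypass flow = 0.5052×2910 = 1470.1 lb/h.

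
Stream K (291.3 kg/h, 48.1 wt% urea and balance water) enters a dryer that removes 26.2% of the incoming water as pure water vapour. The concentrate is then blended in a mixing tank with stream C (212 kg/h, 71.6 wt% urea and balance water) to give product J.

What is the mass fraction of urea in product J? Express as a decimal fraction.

0.6295

Vapour removed = 0.262×0.519×291.3 = 39.61 kg/h; concentrate = 251.69 kg/h.
urea reaching the mixer = 140.12 (from concentrate) + 212×0.716 = 291.91 kg/h.
Product flow = 251.69 + 212 = 463.69 kg/h; urea fraction = 0.6295.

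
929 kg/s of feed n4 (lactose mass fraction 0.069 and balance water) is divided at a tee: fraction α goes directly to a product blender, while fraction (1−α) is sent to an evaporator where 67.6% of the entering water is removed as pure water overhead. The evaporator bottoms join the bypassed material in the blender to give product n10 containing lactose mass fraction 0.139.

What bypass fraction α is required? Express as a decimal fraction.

All 929×0.069 = 64.101 kg/s of lactose reaches n10, so n10 = 64.101/0.139 = 461.16 kg/s and vapour = 467.84 kg/s.
The evaporator receives (1−α)·929 of feed at 0.931 water and removes 0.676 of that water:
0.676×0.931×(1−α)×929 = 467.84
(1−α) = 467.84/584.67 = 0.8002;  α = 0.1998.

0.200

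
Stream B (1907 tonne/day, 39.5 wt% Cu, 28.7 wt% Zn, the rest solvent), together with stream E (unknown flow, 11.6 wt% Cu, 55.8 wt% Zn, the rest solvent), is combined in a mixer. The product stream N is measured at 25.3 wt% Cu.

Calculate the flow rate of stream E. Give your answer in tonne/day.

1977 tonne/day

Let E be the unknown flow. Total out = 1907 + E.
Cu balance: 753.26 + 0.116·E = 0.253·(1907 + E)
(0.116 − 0.253)·E = 0.253×1907 − 753.26 = -270.79
E = -270.79 / -0.137 = 1976.6 tonne/day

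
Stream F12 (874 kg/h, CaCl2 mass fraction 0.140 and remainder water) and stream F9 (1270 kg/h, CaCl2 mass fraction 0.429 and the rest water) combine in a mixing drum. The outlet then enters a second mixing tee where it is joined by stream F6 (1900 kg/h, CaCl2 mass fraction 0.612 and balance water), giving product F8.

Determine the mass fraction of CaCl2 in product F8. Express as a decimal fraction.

Overall, product flow = 4044 kg/h.
CaCl2 in = 874×0.140 + 1270×0.429 + 1900×0.612 = 1830 kg/h.
CaCl2 fraction in F8 = 0.453.

0.453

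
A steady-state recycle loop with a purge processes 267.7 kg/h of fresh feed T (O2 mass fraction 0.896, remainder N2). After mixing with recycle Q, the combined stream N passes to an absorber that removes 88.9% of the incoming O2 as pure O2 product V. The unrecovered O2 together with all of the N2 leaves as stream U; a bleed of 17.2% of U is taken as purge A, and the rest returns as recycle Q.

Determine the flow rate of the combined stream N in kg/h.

N2 enters only via T and leaves only via the purge: 267.7×0.104 = 0.172×(N2 in U), and the absorber passes all N2, so N2 in N = N2 in U = 161.87 kg/h.
O2 in N: m_A = 267.7×0.896 + (1−0.172)·(1−0.889)·m_A, so m_A = 239.86/0.9081 = 264.14 kg/h.
N = 264.14 + 161.87 = 426 kg/h.

426 kg/h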